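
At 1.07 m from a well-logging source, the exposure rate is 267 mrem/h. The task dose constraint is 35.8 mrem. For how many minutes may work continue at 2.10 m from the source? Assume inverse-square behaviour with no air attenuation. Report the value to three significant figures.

Since intensity falls as 1/r², rate at 2.10 m:
267 × (1.07/2.10)² = 267 × 0.2596 = 69.31 mrem/h.
Stay time = 35.8 mrem ÷ 69.31 mrem/h = 0.5165 h = 30.99 min.

31.0 min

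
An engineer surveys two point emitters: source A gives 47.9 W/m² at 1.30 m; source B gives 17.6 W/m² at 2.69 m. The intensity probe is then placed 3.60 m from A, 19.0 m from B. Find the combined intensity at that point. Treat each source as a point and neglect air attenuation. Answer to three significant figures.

6.60 W/m²

Each source contributes Iᵢ·(dᵢ/rᵢ)²; contributions add.
A: 47.9 × (1.30/3.60)² = 6.246 W/m²
B: 17.6 × (2.69/19.0)² = 0.3528 W/m²
Total = 6.246 + 0.3528 = 6.599 W/m².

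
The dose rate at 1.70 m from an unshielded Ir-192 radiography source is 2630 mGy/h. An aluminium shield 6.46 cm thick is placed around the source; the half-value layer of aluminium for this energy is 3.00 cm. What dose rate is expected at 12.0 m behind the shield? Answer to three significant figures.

Distance alone: 2630 × (1.70/12.0)² = 2630 × 0.02007 = 52.78 mGy/h.
Shield: 6.46/3.00 = 2.153 half-value layers → attenuation 2^(−2.153) = 0.2248.
Combined: 52.78 × 0.2248 = 11.86 mGy/h.

11.9 mGy/h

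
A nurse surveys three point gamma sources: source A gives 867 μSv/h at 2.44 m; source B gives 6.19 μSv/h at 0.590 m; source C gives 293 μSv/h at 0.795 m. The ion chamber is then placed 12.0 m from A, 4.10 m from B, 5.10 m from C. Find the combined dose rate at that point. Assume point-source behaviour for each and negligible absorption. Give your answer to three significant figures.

Each source contributes Iᵢ·(dᵢ/rᵢ)²; contributions add.
A: 867 × (2.44/12.0)² = 35.85 μSv/h
B: 6.19 × (0.590/4.10)² = 0.1282 μSv/h
C: 293 × (0.795/5.10)² = 7.120 μSv/h
Total = 35.85 + 0.1282 + 7.120 = 43.10 μSv/h.

43.1 μSv/h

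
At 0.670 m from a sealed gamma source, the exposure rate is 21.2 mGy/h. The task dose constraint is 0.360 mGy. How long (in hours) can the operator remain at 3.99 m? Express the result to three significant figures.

Applying the 1/r² law, rate at 3.99 m:
(0.670/3.99)² = 0.02820, so 21.2 × 0.02820 = 0.5978 mGy/h.
Stay time = 0.360 mGy ÷ 0.5978 mGy/h = 0.6022 h.

0.602 h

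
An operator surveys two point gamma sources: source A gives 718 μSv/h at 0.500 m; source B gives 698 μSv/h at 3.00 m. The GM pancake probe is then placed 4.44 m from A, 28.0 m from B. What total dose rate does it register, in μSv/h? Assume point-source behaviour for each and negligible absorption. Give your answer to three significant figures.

By superposition, sum each source's inverse-square contribution:
A: 718 × (0.500/4.44)² = 9.105 μSv/h
B: 698 × (3.00/28.0)² = 8.013 μSv/h
Total = 9.105 + 8.013 = 17.12 μSv/h.

17.1 μSv/h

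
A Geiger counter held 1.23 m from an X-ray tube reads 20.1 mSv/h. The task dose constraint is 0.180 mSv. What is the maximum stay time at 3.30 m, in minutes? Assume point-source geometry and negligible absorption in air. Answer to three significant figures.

3.87 min

Since intensity falls as 1/r², rate at 3.30 m:
(1.23/3.30)² = 0.1389, so 20.1 × 0.1389 = 2.792 mSv/h.
Stay time = 0.180 mSv ÷ 2.792 mSv/h = 0.06447 h = 3.868 min.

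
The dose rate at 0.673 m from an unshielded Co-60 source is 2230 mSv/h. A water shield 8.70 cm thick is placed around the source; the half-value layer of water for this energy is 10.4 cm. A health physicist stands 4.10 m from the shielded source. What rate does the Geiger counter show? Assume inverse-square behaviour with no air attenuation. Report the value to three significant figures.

Distance alone: (0.673/4.10)² = 0.02694, so 2230 × 0.02694 = 60.08 mSv/h.
Shield: 8.70/10.4 = 0.8365 half-value layers → attenuation 2^(−0.8365) = 0.5600.
Combined: 60.08 × 0.5600 = 33.64 mSv/h.

33.6 mSv/h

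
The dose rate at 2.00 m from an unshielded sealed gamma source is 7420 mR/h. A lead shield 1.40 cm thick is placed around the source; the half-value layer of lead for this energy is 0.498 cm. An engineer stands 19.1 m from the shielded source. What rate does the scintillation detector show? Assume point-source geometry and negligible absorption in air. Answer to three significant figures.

Distance alone: 7420 × (2.00/19.1)² = 7420 × 0.01096 = 81.32 mR/h.
Shield: 1.40/0.498 = 2.811 half-value layers → attenuation 2^(−2.811) = 0.1425.
Combined: 81.32 × 0.1425 = 11.59 mR/h.

11.6 mR/h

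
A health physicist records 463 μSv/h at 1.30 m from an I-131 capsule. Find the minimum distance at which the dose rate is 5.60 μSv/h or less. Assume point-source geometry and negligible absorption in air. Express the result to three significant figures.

11.8 m

Since intensity falls as 1/r², d₂ = d₁·√(I₁/I₂).
I₁/I₂ = 463/5.60 = 82.68, so d₂ = 1.30 × √82.68 = 11.82 m.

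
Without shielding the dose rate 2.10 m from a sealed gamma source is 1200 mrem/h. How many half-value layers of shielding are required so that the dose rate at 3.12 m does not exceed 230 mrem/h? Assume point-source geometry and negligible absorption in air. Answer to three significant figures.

At 3.12 m, distance alone gives (2.10/3.12)² = 0.4530, so 1200 × 0.4530 = 543.6 mrem/h.
Further attenuation needed: 543.6/230 = 2.363.
n = log₂(2.363) = 1.241 half-value layers.

1.24 half-value layers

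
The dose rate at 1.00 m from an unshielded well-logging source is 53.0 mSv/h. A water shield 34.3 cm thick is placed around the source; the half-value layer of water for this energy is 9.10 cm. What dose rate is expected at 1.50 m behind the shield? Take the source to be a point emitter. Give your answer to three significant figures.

1.73 mSv/h

Distance alone: 53.0 × (1.00/1.50)² = 53.0 × 0.4444 = 23.55 mSv/h.
Shield: 34.3/9.10 = 3.769 half-value layers → attenuation 2^(−3.769) = 0.07335.
Combined: 23.55 × 0.07335 = 1.727 mSv/h.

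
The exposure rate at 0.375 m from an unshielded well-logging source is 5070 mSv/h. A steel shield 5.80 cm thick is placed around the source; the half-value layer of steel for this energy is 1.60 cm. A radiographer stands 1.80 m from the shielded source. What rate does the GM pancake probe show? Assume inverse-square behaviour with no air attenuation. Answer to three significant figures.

Distance alone: (0.375/1.80)² = 0.04340, so 5070 × 0.04340 = 220.0 mSv/h.
Shield: 5.80/1.60 = 3.625 half-value layers → attenuation 2^(−3.625) = 0.08105.
Combined: 220.0 × 0.08105 = 17.83 mSv/h.

17.8 mSv/h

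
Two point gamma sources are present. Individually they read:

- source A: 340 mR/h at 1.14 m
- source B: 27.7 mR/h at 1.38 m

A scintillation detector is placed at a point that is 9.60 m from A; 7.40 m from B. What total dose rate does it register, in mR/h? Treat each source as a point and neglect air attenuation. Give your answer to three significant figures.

5.76 mR/h

Each source contributes Iᵢ·(dᵢ/rᵢ)²; contributions add.
A: 340 × (1.14/9.60)² = 4.795 mR/h
B: 27.7 × (1.38/7.40)² = 0.9633 mR/h
Total = 4.795 + 0.9633 = 5.758 mR/h.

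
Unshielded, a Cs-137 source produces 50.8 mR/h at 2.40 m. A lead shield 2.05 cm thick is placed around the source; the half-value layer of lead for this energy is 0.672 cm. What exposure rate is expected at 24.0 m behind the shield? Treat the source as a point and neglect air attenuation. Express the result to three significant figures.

0.0613 mR/h

Distance alone: 50.8 × (2.40/24.0)² = 50.8 × 0.01000 = 0.5080 mR/h.
Shield: 2.05/0.672 = 3.051 half-value layers → attenuation 2^(−3.051) = 0.1207.
Combined: 0.5080 × 0.1207 = 0.06132 mR/h.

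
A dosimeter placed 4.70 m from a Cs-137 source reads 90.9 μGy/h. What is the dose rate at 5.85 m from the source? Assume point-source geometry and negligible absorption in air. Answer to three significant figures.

58.7 μGy/h

Applying the 1/r² law, scaling from 4.70 m to 5.85 m:
(4.70/5.85)² = 0.6455, so 90.9 × 0.6455 = 58.68 μGy/h.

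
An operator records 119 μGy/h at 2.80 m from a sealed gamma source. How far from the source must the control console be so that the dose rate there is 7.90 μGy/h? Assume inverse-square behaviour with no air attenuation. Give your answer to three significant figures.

Intensity scales as (d₁/d₂)², so d₂ = d₁·√(I₁/I₂).
I₁/I₂ = 119/7.90 = 15.06, so d₂ = 2.80 × √15.06 = 10.87 m.

10.9 m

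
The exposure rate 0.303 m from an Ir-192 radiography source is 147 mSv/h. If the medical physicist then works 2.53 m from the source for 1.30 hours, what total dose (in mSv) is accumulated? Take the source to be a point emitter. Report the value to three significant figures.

2.74 mSv

By the inverse-square law, rate at 2.53 m:
(0.303/2.53)² = 0.01434, so 147 × 0.01434 = 2.108 mSv/h.
Dose = rate × time = 2.108 mSv/h × 1.300 h = 2.740 mSv.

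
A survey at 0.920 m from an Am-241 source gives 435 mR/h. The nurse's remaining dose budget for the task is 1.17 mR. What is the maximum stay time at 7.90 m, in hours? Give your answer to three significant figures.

Since intensity falls as 1/r², rate at 7.90 m:
(0.920/7.90)² = 0.01356, so 435 × 0.01356 = 5.899 mR/h.
Stay time = 1.17 mR ÷ 5.899 mR/h = 0.1983 h.

0.198 h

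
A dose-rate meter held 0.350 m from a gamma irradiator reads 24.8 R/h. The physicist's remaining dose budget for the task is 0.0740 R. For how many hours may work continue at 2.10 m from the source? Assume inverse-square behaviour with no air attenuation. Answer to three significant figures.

Using I₁d₁² = I₂d₂², rate at 2.10 m:
24.8 × (0.350/2.10)² = 24.8 × 0.02778 = 0.6889 R/h.
Stay time = 0.0740 R ÷ 0.6889 R/h = 0.1074 h.

0.107 h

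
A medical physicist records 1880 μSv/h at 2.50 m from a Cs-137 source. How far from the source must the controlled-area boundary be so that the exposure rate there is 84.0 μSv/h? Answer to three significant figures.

Using I₁d₁² = I₂d₂², d₂ = d₁·√(I₁/I₂).
I₁/I₂ = 1880/84.0 = 22.38, so d₂ = 2.50 × √22.38 = 11.83 m.

11.8 m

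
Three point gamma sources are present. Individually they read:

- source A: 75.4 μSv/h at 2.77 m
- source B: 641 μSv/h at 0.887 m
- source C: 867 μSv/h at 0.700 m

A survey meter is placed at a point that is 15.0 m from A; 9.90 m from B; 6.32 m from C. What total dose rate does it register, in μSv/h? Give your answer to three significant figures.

Each source contributes Iᵢ·(dᵢ/rᵢ)²; contributions add.
A: 75.4 × (2.77/15.0)² = 2.571 μSv/h
B: 641 × (0.887/9.90)² = 5.146 μSv/h
C: 867 × (0.700/6.32)² = 10.64 μSv/h
Total = 2.571 + 5.146 + 10.64 = 18.36 μSv/h.

18.4 μSv/h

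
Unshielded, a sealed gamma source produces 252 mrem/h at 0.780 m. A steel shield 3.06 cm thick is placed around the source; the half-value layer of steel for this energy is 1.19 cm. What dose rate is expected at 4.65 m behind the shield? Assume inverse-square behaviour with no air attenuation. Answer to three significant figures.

1.19 mrem/h

Distance alone: (0.780/4.65)² = 0.02814, so 252 × 0.02814 = 7.091 mrem/h.
Shield: 3.06/1.19 = 2.571 half-value layers → attenuation 2^(−2.571) = 0.1683.
Combined: 7.091 × 0.1683 = 1.193 mrem/h.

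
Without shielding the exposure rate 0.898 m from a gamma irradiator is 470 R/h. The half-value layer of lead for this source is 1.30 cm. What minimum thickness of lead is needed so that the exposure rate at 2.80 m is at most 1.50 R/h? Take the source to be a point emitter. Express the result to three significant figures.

At 2.80 m, distance alone gives 470 × (0.898/2.80)² = 470 × 0.1029 = 48.36 R/h.
Further attenuation needed: 48.36/1.50 = 32.24.
n = log₂(32.24) = 5.011 half-value layers.
Thickness = 5.011 × 1.30 cm = 6.514 cm.

6.51 cm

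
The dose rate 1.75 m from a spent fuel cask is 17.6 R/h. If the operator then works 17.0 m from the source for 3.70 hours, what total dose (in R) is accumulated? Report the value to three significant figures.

0.690 R

By the inverse-square law, rate at 17.0 m:
(1.75/17.0)² = 0.01060, so 17.6 × 0.01060 = 0.1866 R/h.
Dose = rate × time = 0.1866 R/h × 3.700 h = 0.6904 R.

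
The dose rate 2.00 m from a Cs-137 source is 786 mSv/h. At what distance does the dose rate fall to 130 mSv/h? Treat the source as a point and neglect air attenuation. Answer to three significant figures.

4.92 m

By the inverse-square law, d₂ = d₁·√(I₁/I₂).
I₁/I₂ = 786/130 = 6.046, so d₂ = 2.00 × √6.046 = 4.918 m.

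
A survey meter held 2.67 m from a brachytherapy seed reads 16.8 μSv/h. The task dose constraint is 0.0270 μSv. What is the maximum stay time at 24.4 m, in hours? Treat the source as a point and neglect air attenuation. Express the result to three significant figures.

0.134 h

Since intensity falls as 1/r², rate at 24.4 m:
16.8 × (2.67/24.4)² = 16.8 × 0.01197 = 0.2011 μSv/h.
Stay time = 0.0270 μSv ÷ 0.2011 μSv/h = 0.1343 h.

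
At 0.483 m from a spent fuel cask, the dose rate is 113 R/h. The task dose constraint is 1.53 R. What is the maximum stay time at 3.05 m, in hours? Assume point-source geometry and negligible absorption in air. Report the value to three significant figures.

0.540 h

By the inverse-square law, rate at 3.05 m:
113 × (0.483/3.05)² = 113 × 0.02508 = 2.834 R/h.
Stay time = 1.53 R ÷ 2.834 R/h = 0.5399 h.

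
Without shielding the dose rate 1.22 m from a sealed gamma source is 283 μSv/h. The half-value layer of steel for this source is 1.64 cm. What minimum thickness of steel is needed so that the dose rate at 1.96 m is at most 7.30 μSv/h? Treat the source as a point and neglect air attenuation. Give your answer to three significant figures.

6.41 cm

At 1.96 m, distance alone gives (1.22/1.96)² = 0.3874, so 283 × 0.3874 = 109.6 μSv/h.
Further attenuation needed: 109.6/7.30 = 15.01.
n = log₂(15.01) = 3.908 half-value layers.
Thickness = 3.908 × 1.64 cm = 6.409 cm.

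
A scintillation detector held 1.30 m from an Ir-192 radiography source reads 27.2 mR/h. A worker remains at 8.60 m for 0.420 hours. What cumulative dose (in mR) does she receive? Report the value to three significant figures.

0.261 mR

By the inverse-square law, rate at 8.60 m:
(1.30/8.60)² = 0.02285, so 27.2 × 0.02285 = 0.6215 mR/h.
Dose = rate × time = 0.6215 mR/h × 0.4200 h = 0.2610 mR.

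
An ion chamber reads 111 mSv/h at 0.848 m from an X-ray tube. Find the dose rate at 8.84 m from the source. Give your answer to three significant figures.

1.02 mSv/h

Applying the 1/r² law, the rate at 8.84 m is
(0.848/8.84)² = 0.009202, so 111 × 0.009202 = 1.021 mSv/h.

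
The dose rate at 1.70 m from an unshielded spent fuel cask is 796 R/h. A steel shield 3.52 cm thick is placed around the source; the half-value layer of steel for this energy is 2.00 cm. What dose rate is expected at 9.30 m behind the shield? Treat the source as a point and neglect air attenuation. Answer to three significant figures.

7.85 R/h

Distance alone: 796 × (1.70/9.30)² = 796 × 0.03341 = 26.59 R/h.
Shield: 3.52/2.00 = 1.760 half-value layers → attenuation 2^(−1.760) = 0.2952.
Combined: 26.59 × 0.2952 = 7.849 R/h.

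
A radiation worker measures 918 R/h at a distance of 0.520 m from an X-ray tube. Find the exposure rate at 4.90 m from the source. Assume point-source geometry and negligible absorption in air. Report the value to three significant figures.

By the inverse-square law, the rate at 4.90 m is
(0.520/4.90)² = 0.01126, so 918 × 0.01126 = 10.34 R/h.

10.3 R/h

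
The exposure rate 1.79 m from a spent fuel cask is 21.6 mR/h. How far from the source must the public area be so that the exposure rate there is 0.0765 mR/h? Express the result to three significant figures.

30.1 m

Using I₁d₁² = I₂d₂², d₂ = d₁·√(I₁/I₂).
I₁/I₂ = 21.6/0.0765 = 282.4, so d₂ = 1.79 × √282.4 = 30.08 m.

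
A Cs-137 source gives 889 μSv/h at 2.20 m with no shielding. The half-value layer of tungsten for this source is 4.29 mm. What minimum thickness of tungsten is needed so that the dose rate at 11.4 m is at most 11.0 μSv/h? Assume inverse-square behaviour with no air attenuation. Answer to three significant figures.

At 11.4 m, distance alone gives 889 × (2.20/11.4)² = 889 × 0.03724 = 33.11 μSv/h.
Further attenuation needed: 33.11/11.0 = 3.010.
n = log₂(3.010) = 1.590 half-value layers.
Thickness = 1.590 × 4.29 mm = 6.821 mm.

6.82 mm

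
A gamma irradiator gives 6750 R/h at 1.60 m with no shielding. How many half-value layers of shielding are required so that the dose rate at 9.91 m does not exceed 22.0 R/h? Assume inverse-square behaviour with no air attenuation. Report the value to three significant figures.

3.00 half-value layers

At 9.91 m, distance alone gives 6750 × (1.60/9.91)² = 6750 × 0.02607 = 176.0 R/h.
Further attenuation needed: 176.0/22.0 = 8.000.
n = log₂(8.000) = 3.000 half-value layers.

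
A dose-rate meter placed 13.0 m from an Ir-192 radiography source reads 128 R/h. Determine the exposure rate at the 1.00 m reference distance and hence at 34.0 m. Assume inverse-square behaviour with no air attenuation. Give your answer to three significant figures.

21600 R/h; 18.7 R/h

Using I₁d₁² = I₂d₂²,
At 1.00 m: 128 × (13.0/1.00)² = 128 × 169.0 = 21630 R/h
At 34.0 m: (1.00/34.0)² = 0.0008651, so 21630 × 0.0008651 = 18.71 R/h.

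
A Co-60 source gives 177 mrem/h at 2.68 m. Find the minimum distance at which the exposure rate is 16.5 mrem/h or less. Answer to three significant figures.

Using I₁d₁² = I₂d₂², d₂ = d₁·√(I₁/I₂).
I₁/I₂ = 177/16.5 = 10.73, so d₂ = 2.68 × √10.73 = 8.779 m.

8.78 m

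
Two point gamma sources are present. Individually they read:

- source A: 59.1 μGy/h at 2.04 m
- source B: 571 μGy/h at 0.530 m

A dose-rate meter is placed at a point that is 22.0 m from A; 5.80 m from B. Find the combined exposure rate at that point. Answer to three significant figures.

5.28 μGy/h

Each source contributes Iᵢ·(dᵢ/rᵢ)²; contributions add.
A: 59.1 × (2.04/22.0)² = 0.5082 μGy/h
B: 571 × (0.530/5.80)² = 4.768 μGy/h
Total = 0.5082 + 4.768 = 5.276 μGy/h.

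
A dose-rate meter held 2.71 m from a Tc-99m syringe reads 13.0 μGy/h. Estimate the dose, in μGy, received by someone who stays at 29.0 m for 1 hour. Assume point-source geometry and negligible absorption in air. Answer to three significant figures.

By the inverse-square law, rate at 29.0 m:
(2.71/29.0)² = 0.008733, so 13.0 × 0.008733 = 0.1135 μGy/h.
Dose = rate × time = 0.1135 μGy/h × 1.000 h = 0.1135 μGy.

0.114 μGy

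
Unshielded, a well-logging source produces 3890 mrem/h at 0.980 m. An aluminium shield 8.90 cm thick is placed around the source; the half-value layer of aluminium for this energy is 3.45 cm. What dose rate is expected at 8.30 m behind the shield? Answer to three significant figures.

9.07 mrem/h

Distance alone: 3890 × (0.980/8.30)² = 3890 × 0.01394 = 54.23 mrem/h.
Shield: 8.90/3.45 = 2.580 half-value layers → attenuation 2^(−2.580) = 0.1672.
Combined: 54.23 × 0.1672 = 9.067 mrem/h.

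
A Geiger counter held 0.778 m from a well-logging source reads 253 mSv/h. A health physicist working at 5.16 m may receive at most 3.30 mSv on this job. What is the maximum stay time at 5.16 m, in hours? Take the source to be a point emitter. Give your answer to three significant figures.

0.574 h

By the inverse-square law, rate at 5.16 m:
(0.778/5.16)² = 0.02273, so 253 × 0.02273 = 5.751 mSv/h.
Stay time = 3.30 mSv ÷ 5.751 mSv/h = 0.5738 h.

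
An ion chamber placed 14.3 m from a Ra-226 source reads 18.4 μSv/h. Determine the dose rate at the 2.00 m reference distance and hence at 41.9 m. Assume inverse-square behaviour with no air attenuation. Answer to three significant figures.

By the inverse-square law,
At 2.00 m: 18.4 × (14.3/2.00)² = 18.4 × 51.12 = 940.6 μSv/h
At 41.9 m: 940.6 × (2.00/41.9)² = 940.6 × 0.002278 = 2.143 μSv/h.

941 μSv/h; 2.14 μSv/h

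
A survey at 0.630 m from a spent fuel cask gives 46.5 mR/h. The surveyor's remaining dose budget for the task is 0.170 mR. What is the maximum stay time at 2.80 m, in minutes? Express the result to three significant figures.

Since intensity falls as 1/r², rate at 2.80 m:
(0.630/2.80)² = 0.05063, so 46.5 × 0.05063 = 2.354 mR/h.
Stay time = 0.170 mR ÷ 2.354 mR/h = 0.07222 h = 4.333 min.

4.33 min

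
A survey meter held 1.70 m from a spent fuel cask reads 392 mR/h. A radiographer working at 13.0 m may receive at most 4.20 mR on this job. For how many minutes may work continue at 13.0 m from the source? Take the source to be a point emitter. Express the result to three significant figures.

Using I₁d₁² = I₂d₂², rate at 13.0 m:
(1.70/13.0)² = 0.01710, so 392 × 0.01710 = 6.703 mR/h.
Stay time = 4.20 mR ÷ 6.703 mR/h = 0.6266 h = 37.60 min.

37.6 min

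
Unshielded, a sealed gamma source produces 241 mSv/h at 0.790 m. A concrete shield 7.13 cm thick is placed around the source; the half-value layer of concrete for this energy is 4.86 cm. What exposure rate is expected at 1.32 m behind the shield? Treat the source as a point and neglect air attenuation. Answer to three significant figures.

31.2 mSv/h

Distance alone: (0.790/1.32)² = 0.3582, so 241 × 0.3582 = 86.33 mSv/h.
Shield: 7.13/4.86 = 1.467 half-value layers → attenuation 2^(−1.467) = 0.3617.
Combined: 86.33 × 0.3617 = 31.23 mSv/h.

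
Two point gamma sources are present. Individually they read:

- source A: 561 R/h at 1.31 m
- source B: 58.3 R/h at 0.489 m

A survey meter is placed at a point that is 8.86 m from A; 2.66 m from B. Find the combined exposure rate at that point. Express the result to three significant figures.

14.2 R/h

By superposition, sum each source's inverse-square contribution:
A: 561 × (1.31/8.86)² = 12.26 R/h
B: 58.3 × (0.489/2.66)² = 1.970 R/h
Total = 12.26 + 1.970 = 14.23 R/h.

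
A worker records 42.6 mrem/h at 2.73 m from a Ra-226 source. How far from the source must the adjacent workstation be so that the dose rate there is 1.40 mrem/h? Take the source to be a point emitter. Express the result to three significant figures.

Applying the 1/r² law, d₂ = d₁·√(I₁/I₂).
I₁/I₂ = 42.6/1.40 = 30.43, so d₂ = 2.73 × √30.43 = 15.06 m.

15.1 m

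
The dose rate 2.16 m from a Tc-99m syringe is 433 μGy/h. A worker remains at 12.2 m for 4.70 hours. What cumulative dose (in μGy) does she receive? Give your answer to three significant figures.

63.8 μGy

Since intensity falls as 1/r², rate at 12.2 m:
433 × (2.16/12.2)² = 433 × 0.03135 = 13.57 μGy/h.
Dose = rate × time = 13.57 μGy/h × 4.700 h = 63.78 μGy.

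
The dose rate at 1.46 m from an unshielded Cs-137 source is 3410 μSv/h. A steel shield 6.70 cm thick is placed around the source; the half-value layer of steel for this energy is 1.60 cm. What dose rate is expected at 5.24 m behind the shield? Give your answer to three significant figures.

14.5 μSv/h

Distance alone: 3410 × (1.46/5.24)² = 3410 × 0.07763 = 264.7 μSv/h.
Shield: 6.70/1.60 = 4.188 half-value layers → attenuation 2^(−4.188) = 0.05486.
Combined: 264.7 × 0.05486 = 14.52 μSv/h.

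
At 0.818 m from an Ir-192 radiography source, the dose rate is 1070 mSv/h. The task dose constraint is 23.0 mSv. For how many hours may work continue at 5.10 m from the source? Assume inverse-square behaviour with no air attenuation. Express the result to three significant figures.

Intensity scales as (d₁/d₂)², so rate at 5.10 m:
1070 × (0.818/5.10)² = 1070 × 0.02573 = 27.53 mSv/h.
Stay time = 23.0 mSv ÷ 27.53 mSv/h = 0.8355 h.

0.836 h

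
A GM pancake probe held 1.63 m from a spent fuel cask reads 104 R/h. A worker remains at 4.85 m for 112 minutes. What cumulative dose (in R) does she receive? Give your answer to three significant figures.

21.9 R

By the inverse-square law, rate at 4.85 m:
104 × (1.63/4.85)² = 104 × 0.1130 = 11.75 R/h.
Dose = rate × time = 11.75 R/h × 1.867 h = 21.94 R.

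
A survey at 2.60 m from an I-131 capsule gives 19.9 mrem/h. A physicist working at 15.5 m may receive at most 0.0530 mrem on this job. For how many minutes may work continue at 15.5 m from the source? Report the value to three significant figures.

5.68 min

Since intensity falls as 1/r², rate at 15.5 m:
19.9 × (2.60/15.5)² = 19.9 × 0.02814 = 0.5600 mrem/h.
Stay time = 0.0530 mrem ÷ 0.5600 mrem/h = 0.09464 h = 5.678 min.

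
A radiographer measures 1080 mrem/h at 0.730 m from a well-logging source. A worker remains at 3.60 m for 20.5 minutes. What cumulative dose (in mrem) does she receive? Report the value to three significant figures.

15.2 mrem

By the inverse-square law, rate at 3.60 m:
1080 × (0.730/3.60)² = 1080 × 0.04112 = 44.41 mrem/h.
Dose = rate × time = 44.41 mrem/h × 0.3417 h = 15.17 mrem.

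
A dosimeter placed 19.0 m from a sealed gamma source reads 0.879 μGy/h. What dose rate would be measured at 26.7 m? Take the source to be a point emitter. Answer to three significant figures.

0.445 μGy/h

Using I₁d₁² = I₂d₂², scaling from 19.0 m to 26.7 m:
(19.0/26.7)² = 0.5064, so 0.879 × 0.5064 = 0.4451 μGy/h.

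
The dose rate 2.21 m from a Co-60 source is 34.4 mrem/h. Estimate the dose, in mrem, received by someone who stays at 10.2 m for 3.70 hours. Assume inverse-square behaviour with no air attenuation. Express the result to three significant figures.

5.98 mrem

Applying the 1/r² law, rate at 10.2 m:
34.4 × (2.21/10.2)² = 34.4 × 0.04694 = 1.615 mrem/h.
Dose = rate × time = 1.615 mrem/h × 3.700 h = 5.976 mrem.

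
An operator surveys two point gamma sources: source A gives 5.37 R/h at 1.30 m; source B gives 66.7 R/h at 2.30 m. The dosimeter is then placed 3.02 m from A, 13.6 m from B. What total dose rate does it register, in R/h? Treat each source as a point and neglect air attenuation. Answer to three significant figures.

2.90 R/h

Each source contributes Iᵢ·(dᵢ/rᵢ)²; contributions add.
A: 5.37 × (1.30/3.02)² = 0.9951 R/h
B: 66.7 × (2.30/13.6)² = 1.908 R/h
Total = 0.9951 + 1.908 = 2.903 R/h.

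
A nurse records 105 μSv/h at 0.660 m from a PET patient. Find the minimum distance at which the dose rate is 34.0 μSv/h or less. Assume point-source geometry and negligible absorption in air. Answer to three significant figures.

1.16 m

By the inverse-square law, d₂ = d₁·√(I₁/I₂).
I₁/I₂ = 105/34.0 = 3.088, so d₂ = 0.660 × √3.088 = 1.160 m.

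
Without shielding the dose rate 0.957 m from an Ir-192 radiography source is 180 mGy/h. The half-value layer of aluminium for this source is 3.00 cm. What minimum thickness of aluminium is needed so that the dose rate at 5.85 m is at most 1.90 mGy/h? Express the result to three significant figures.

4.03 cm

At 5.85 m, distance alone gives 180 × (0.957/5.85)² = 180 × 0.02676 = 4.817 mGy/h.
Further attenuation needed: 4.817/1.90 = 2.535.
n = log₂(2.535) = 1.342 half-value layers.
Thickness = 1.342 × 3.00 cm = 4.026 cm.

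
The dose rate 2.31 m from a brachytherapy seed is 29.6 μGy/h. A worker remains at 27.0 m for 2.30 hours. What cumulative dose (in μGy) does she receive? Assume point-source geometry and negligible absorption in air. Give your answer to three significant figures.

0.498 μGy

Since intensity falls as 1/r², rate at 27.0 m:
(2.31/27.0)² = 0.007320, so 29.6 × 0.007320 = 0.2167 μGy/h.
Dose = rate × time = 0.2167 μGy/h × 2.300 h = 0.4984 μGy.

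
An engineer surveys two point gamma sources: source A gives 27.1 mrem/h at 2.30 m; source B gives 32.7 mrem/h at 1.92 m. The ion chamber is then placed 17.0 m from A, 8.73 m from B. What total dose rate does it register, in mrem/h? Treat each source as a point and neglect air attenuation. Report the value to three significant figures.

2.08 mrem/h

By superposition, sum each source's inverse-square contribution:
A: 27.1 × (2.30/17.0)² = 0.4961 mrem/h
B: 32.7 × (1.92/8.73)² = 1.582 mrem/h
Total = 0.4961 + 1.582 = 2.078 mrem/h.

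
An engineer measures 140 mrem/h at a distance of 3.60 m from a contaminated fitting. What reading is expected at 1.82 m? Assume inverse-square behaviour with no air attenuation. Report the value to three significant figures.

Applying the 1/r² law, the rate at 1.82 m is
140 × (3.60/1.82)² = 140 × 3.913 = 547.8 mrem/h.

548 mrem/h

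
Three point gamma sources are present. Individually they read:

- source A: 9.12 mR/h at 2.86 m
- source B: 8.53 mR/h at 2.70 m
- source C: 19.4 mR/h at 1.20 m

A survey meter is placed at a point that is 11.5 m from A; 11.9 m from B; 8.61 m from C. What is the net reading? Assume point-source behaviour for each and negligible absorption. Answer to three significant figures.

1.38 mR/h

By superposition, sum each source's inverse-square contribution:
A: 9.12 × (2.86/11.5)² = 0.5641 mR/h
B: 8.53 × (2.70/11.9)² = 0.4391 mR/h
C: 19.4 × (1.20/8.61)² = 0.3768 mR/h
Total = 0.5641 + 0.4391 + 0.3768 = 1.380 mR/h.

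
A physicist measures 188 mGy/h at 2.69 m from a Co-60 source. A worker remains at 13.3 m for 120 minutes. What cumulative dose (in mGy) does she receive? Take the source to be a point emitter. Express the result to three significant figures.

Intensity scales as (d₁/d₂)², so rate at 13.3 m:
188 × (2.69/13.3)² = 188 × 0.04091 = 7.691 mGy/h.
Dose = rate × time = 7.691 mGy/h × 2.000 h = 15.38 mGy.

15.4 mGy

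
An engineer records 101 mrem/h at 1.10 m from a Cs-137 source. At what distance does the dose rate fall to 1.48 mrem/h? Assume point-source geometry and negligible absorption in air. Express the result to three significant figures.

9.09 m

Since intensity falls as 1/r², d₂ = d₁·√(I₁/I₂).
I₁/I₂ = 101/1.48 = 68.24, so d₂ = 1.10 × √68.24 = 9.087 m.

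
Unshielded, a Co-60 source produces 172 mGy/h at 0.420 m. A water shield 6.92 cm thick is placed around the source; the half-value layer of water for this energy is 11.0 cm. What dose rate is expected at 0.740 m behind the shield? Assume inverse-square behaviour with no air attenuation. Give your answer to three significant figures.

Distance alone: (0.420/0.740)² = 0.3221, so 172 × 0.3221 = 55.40 mGy/h.
Shield: 6.92/11.0 = 0.6291 half-value layers → attenuation 2^(−0.6291) = 0.6466.
Combined: 55.40 × 0.6466 = 35.82 mGy/h.

35.8 mGy/h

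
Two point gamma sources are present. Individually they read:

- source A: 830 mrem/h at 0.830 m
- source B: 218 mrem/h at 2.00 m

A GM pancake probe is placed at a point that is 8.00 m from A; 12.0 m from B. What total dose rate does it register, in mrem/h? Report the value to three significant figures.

By superposition, sum each source's inverse-square contribution:
A: 830 × (0.830/8.00)² = 8.934 mrem/h
B: 218 × (2.00/12.0)² = 6.056 mrem/h
Total = 8.934 + 6.056 = 14.99 mrem/h.

15.0 mrem/h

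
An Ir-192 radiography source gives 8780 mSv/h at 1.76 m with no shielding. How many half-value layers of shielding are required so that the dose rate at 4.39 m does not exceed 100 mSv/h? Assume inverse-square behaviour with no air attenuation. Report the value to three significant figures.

3.82 half-value layers

At 4.39 m, distance alone gives (1.76/4.39)² = 0.1607, so 8780 × 0.1607 = 1411 mSv/h.
Further attenuation needed: 1411/100 = 14.11.
n = log₂(14.11) = 3.819 half-value layers.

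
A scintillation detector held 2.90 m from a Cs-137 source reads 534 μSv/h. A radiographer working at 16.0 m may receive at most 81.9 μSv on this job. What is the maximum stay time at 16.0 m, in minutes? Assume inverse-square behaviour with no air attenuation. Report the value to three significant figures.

280 min

Since intensity falls as 1/r², rate at 16.0 m:
534 × (2.90/16.0)² = 534 × 0.03285 = 17.54 μSv/h.
Stay time = 81.9 μSv ÷ 17.54 μSv/h = 4.669 h = 280.1 min.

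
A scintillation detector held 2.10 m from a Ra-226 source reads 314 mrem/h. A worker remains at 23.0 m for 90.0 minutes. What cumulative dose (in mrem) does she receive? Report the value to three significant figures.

By the inverse-square law, rate at 23.0 m:
314 × (2.10/23.0)² = 314 × 0.008336 = 2.618 mrem/h.
Dose = rate × time = 2.618 mrem/h × 1.500 h = 3.927 mrem.

3.93 mrem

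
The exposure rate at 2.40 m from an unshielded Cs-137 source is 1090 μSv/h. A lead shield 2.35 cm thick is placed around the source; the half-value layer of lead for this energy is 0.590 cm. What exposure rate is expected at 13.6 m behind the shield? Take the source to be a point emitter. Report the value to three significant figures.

2.15 μSv/h

Distance alone: (2.40/13.6)² = 0.03114, so 1090 × 0.03114 = 33.94 μSv/h.
Shield: 2.35/0.590 = 3.983 half-value layers → attenuation 2^(−3.983) = 0.06324.
Combined: 33.94 × 0.06324 = 2.146 μSv/h.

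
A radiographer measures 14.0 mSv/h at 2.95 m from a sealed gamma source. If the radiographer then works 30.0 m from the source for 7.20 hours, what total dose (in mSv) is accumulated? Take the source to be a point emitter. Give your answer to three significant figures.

0.975 mSv

Applying the 1/r² law, rate at 30.0 m:
(2.95/30.0)² = 0.009669, so 14.0 × 0.009669 = 0.1354 mSv/h.
Dose = rate × time = 0.1354 mSv/h × 7.200 h = 0.9749 mSv.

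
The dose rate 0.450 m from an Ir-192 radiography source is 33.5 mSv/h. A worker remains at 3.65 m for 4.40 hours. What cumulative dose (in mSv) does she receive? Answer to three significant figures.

Applying the 1/r² law, rate at 3.65 m:
33.5 × (0.450/3.65)² = 33.5 × 0.01520 = 0.5092 mSv/h.
Dose = rate × time = 0.5092 mSv/h × 4.400 h = 2.240 mSv.

2.24 mSv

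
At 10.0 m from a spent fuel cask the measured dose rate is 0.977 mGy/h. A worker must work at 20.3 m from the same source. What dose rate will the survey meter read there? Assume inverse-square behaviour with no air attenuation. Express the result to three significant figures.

By the inverse-square law, scaling from 10.0 m to 20.3 m:
(10.0/20.3)² = 0.2427, so 0.977 × 0.2427 = 0.2371 mGy/h.

0.237 mGy/h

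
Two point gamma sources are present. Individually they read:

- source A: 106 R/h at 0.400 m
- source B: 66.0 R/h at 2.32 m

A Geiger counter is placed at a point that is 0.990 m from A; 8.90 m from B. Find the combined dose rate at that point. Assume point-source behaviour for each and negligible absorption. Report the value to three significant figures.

Each source contributes Iᵢ·(dᵢ/rᵢ)²; contributions add.
A: 106 × (0.400/0.990)² = 17.30 R/h
B: 66.0 × (2.32/8.90)² = 4.485 R/h
Total = 17.30 + 4.485 = 21.79 R/h.

21.8 R/h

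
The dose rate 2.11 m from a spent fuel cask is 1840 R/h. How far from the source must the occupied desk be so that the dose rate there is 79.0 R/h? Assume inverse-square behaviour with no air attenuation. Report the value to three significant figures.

Applying the 1/r² law, d₂ = d₁·√(I₁/I₂).
I₁/I₂ = 1840/79.0 = 23.29, so d₂ = 2.11 × √23.29 = 10.18 m.

10.2 m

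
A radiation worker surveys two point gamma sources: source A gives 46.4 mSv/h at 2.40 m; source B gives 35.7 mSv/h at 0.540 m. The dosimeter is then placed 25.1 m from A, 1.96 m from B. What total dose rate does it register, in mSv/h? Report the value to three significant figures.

3.13 mSv/h

Each source contributes Iᵢ·(dᵢ/rᵢ)²; contributions add.
A: 46.4 × (2.40/25.1)² = 0.4242 mSv/h
B: 35.7 × (0.540/1.96)² = 2.710 mSv/h
Total = 0.4242 + 2.710 = 3.134 mSv/h.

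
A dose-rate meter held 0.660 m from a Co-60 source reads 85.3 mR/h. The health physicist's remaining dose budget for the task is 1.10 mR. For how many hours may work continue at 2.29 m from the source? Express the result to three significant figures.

0.155 h

By the inverse-square law, rate at 2.29 m:
(0.660/2.29)² = 0.08306, so 85.3 × 0.08306 = 7.085 mR/h.
Stay time = 1.10 mR ÷ 7.085 mR/h = 0.1553 h.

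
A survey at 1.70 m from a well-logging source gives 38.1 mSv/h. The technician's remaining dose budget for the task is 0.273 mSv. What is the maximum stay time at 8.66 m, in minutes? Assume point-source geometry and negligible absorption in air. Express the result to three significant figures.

Intensity scales as (d₁/d₂)², so rate at 8.66 m:
38.1 × (1.70/8.66)² = 38.1 × 0.03854 = 1.468 mSv/h.
Stay time = 0.273 mSv ÷ 1.468 mSv/h = 0.1860 h = 11.16 min.

11.2 min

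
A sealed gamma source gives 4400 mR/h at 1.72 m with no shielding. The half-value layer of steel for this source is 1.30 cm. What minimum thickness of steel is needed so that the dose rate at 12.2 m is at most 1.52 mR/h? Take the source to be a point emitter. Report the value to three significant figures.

7.60 cm

At 12.2 m, distance alone gives (1.72/12.2)² = 0.01988, so 4400 × 0.01988 = 87.47 mR/h.
Further attenuation needed: 87.47/1.52 = 57.55.
n = log₂(57.55) = 5.847 half-value layers.
Thickness = 5.847 × 1.30 cm = 7.601 cm.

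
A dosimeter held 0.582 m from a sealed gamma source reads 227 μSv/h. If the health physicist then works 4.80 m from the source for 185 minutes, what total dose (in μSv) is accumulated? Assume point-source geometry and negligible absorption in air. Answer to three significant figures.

Since intensity falls as 1/r², rate at 4.80 m:
(0.582/4.80)² = 0.01470, so 227 × 0.01470 = 3.337 μSv/h.
Dose = rate × time = 3.337 μSv/h × 3.083 h = 10.29 μSv.

10.3 μSv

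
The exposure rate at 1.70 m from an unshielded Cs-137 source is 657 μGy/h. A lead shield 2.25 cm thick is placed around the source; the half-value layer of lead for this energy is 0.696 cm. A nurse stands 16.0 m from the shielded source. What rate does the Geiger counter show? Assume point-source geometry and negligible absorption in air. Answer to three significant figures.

Distance alone: (1.70/16.0)² = 0.01129, so 657 × 0.01129 = 7.418 μGy/h.
Shield: 2.25/0.696 = 3.233 half-value layers → attenuation 2^(−3.233) = 0.1064.
Combined: 7.418 × 0.1064 = 0.7893 μGy/h.

0.789 μGy/h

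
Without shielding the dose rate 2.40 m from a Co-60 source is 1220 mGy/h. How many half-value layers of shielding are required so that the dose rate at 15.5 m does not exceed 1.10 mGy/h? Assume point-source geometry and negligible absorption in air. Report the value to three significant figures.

At 15.5 m, distance alone gives (2.40/15.5)² = 0.02398, so 1220 × 0.02398 = 29.26 mGy/h.
Further attenuation needed: 29.26/1.10 = 26.60.
n = log₂(26.60) = 4.733 half-value layers.

4.73 half-value layers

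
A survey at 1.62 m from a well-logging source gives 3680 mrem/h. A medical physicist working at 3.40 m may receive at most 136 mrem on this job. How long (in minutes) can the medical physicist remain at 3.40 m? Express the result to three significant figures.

9.77 min

Applying the 1/r² law, rate at 3.40 m:
3680 × (1.62/3.40)² = 3680 × 0.2270 = 835.4 mrem/h.
Stay time = 136 mrem ÷ 835.4 mrem/h = 0.1628 h = 9.768 min.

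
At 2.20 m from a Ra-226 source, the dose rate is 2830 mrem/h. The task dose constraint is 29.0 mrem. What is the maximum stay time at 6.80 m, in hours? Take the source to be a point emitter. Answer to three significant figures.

Since intensity falls as 1/r², rate at 6.80 m:
(2.20/6.80)² = 0.1047, so 2830 × 0.1047 = 296.3 mrem/h.
Stay time = 29.0 mrem ÷ 296.3 mrem/h = 0.09787 h.

0.0979 h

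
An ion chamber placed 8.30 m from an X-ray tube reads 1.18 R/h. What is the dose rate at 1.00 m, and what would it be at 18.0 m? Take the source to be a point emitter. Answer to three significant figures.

By the inverse-square law,
At 1.00 m: 1.18 × (8.30/1.00)² = 1.18 × 68.89 = 81.29 R/h
At 18.0 m: 81.29 × (1.00/18.0)² = 81.29 × 0.003086 = 0.2509 R/h.

81.3 R/h; 0.251 R/h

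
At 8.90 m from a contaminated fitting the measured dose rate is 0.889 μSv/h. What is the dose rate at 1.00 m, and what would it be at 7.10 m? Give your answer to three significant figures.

70.4 μSv/h; 1.40 μSv/h

Intensity scales as (d₁/d₂)², so
At 1.00 m: (8.90/1.00)² = 79.21, so 0.889 × 79.21 = 70.42 μSv/h
At 7.10 m: 70.42 × (1.00/7.10)² = 70.42 × 0.01984 = 1.397 μSv/h.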